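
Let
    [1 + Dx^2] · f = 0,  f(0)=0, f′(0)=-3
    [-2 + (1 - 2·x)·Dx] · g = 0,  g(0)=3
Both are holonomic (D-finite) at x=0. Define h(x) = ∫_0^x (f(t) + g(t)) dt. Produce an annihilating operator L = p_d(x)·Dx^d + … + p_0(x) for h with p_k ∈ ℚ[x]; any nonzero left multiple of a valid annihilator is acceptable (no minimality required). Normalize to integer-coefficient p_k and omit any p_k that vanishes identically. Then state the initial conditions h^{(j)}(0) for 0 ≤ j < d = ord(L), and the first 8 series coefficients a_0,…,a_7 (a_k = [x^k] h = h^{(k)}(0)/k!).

L = (-50 + 8·x - 8·x^2)·Dx + (9 - 22·x + 12·x^2 - 8·x^3)·Dx^2 + (-50 + 8·x - 8·x^2)·Dx^3 + (9 - 22·x + 12·x^2 - 8·x^3)·Dx^4  (order 4).
h: a_k = 0, 3, 3/2, 4, 49/8, 48/5, 3839/240, 192/7, …
ICs: h(0) = 0, h′(0) = 3, h′′(0) = 3, h′′′(0) = 24.

f: a_k = 0, -3, 0, 1/2, 0, -1/40, 0, 1/1680, …
g: a_k = 3, 6, 12, 24, 48, 96, 192, 384, …
f+g: L₀ = lclm(L_f,L_g), ord ≤ 2+1.
Integrate: L := L₀·Dx.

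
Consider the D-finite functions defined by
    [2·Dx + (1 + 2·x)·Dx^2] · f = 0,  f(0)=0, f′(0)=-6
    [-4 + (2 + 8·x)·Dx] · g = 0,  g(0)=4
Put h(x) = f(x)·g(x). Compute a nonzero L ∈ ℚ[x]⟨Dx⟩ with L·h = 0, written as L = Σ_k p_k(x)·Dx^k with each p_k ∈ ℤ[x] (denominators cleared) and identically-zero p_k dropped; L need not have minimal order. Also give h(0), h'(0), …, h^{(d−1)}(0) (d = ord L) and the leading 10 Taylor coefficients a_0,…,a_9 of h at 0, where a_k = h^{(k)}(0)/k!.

L = (8 + 8·x) + (-2 - 8·x)·Dx + (1 + 10·x + 32·x^2 + 32·x^3)·Dx^2  (order 2).
h: a_k = 0, -24, -24, 64, -160, 2096/5, -5808/5, 118656/35, -362112/35, 688048/21, …
ICs: h(0) = 0, h′(0) = -24.

f: a_k = 0, -6, 6, -8, 12, -96/5, 32, -384/7, 96, -512/3, …
g: a_k = 4, 8, -8, 16, -40, 112, -336, 1056, -3432, 11440, …
L₀ := L_f ⊗_s L_g (sym. prod.), ord ≤ 2.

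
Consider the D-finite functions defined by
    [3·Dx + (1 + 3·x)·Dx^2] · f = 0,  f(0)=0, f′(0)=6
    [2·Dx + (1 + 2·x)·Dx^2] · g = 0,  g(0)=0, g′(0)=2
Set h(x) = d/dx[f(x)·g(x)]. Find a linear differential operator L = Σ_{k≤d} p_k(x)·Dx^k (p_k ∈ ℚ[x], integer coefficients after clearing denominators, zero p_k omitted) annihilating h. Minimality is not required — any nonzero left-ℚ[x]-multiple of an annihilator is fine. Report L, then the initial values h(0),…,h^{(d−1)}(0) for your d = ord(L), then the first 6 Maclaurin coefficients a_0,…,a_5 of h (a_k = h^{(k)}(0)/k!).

L = (156 + 720·x + 864·x^2) + (310 + 2244·x + 5400·x^2 + 4320·x^3)·Dx + (88 + 860·x + 3132·x^2 + 5040·x^3 + 3024·x^4)·Dx^2 + (5 + 62·x + 305·x^2 + 744·x^3 + 900·x^4 + 432·x^5)·Dx^3  (order 3).
h: a_k = 0, 24, -90, 280, -825, 11934/5, …
ICs: h(0) = 0, h′(0) = 24, h′′(0) = -180.

f: a_k = 0, 6, -9, 18, -81/2, 486/5, …
g: a_k = 0, 2, -2, 8/3, -4, 32/5, …
Product ⇒ symmetric product L₀, ord ≤ 4.
Differentiate: ansatz ord ≤ ord L₀ ⇒ L.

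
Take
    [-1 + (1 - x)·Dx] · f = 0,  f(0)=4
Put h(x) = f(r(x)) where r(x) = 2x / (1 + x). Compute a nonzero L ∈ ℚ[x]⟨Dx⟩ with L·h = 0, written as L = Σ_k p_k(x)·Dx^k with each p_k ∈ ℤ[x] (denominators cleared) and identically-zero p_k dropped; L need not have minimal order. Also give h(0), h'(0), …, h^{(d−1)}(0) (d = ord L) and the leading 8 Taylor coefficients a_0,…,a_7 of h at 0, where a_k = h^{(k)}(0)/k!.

L = 2 + (-1 + x^2)·Dx  (order 1).
h: a_k = 4, 8, 8, 8, 8, 8, 8, 8, …
ICs: h(0) = 4.

f: a_k = 4, 4, 4, 4, 4, 4, 4, 4, …
f∘r: x↦r, Dx↦Dx/r' in L_f ⇒ L₀.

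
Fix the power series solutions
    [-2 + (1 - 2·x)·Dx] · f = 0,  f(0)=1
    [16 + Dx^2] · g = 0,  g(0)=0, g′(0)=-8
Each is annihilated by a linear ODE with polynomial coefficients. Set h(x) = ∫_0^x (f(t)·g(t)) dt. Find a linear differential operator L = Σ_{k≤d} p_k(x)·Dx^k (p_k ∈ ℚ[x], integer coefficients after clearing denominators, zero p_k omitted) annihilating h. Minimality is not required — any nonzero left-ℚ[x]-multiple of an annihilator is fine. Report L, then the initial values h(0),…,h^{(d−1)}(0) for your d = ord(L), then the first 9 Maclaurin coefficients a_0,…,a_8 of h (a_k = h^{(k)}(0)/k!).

L = (-16 + 32·x)·Dx + 4·Dx^2 + (-1 + 2·x)·Dx^3  (order 3).
h: a_k = 0, 0, -4, -16/3, -8/3, -64/15, -448/45, -256/15, -9152/315, …
ICs: h(0) = 0, h′(0) = 0, h′′(0) = -8.

f: a_k = 1, 2, 4, 8, 16, 32, 64, 128, 256, …
g: a_k = 0, -8, 0, 64/3, 0, -256/15, 0, 2048/315, 0, …
f·g: L₀ = L_f ⊗_s L_g, ord ≤ 1·2.
Integrate: L := L₀·Dx.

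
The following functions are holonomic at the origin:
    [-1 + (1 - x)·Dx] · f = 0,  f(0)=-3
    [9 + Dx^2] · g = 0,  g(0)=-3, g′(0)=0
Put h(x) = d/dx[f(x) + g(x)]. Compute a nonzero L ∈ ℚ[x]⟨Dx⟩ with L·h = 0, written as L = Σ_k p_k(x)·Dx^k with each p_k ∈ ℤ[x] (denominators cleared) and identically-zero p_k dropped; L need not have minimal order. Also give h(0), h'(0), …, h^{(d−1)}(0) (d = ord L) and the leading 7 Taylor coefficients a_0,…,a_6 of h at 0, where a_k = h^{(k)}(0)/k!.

L = (126 - 108·x + 54·x^2) + (-45 + 99·x - 81·x^2 + 27·x^3)·Dx + (14 - 12·x + 6·x^2)·Dx^2 + (-5 + 11·x - 9·x^2 + 3·x^3)·Dx^3  (order 3).
h: a_k = -3, 21, -9, -105/2, -15, 9/40, -21, …
ICs: h(0) = -3, h′(0) = 21, h′′(0) = -18.

f: a_k = -3, -3, -3, -3, -3, -3, -3, …
g: a_k = -3, 0, 27/2, 0, -81/8, 0, 243/80, …
L₀ := lclm(L_f,L_g); ord L₀ ≤ 1+2.
h=h₀': d/dx-closure on L₀ ⇒ L.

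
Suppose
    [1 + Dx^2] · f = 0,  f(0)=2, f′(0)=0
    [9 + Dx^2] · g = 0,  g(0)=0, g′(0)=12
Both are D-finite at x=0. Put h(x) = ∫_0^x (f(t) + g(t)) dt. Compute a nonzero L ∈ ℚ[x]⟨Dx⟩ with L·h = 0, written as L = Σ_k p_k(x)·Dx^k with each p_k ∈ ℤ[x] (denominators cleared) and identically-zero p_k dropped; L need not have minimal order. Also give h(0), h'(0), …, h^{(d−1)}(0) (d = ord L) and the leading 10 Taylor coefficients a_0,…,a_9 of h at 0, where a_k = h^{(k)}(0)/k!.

f: a_k = 2, 0, -1, 0, 1/12, 0, -1/360, 0, 1/20160, 0, …
g: a_k = 0, 12, 0, -18, 0, 81/10, 0, -243/140, 0, 243/1120, …
Weyl lclm of L_f,L_g ⇒ L₀ (ord ≤ 4).
Integrate: L := L₀·Dx.
L = 9·Dx + 10·Dx^3 + Dx^5  (order 5).
h: a_k = 0, 2, 6, -1/3, -9/2, 1/60, 27/20, -1/2520, -243/1120, 1/181440, …
ICs: h(0) = 0, h′(0) = 2, h′′(0) = 12, h′′′(0) = -2, h′′′′(0) = -108.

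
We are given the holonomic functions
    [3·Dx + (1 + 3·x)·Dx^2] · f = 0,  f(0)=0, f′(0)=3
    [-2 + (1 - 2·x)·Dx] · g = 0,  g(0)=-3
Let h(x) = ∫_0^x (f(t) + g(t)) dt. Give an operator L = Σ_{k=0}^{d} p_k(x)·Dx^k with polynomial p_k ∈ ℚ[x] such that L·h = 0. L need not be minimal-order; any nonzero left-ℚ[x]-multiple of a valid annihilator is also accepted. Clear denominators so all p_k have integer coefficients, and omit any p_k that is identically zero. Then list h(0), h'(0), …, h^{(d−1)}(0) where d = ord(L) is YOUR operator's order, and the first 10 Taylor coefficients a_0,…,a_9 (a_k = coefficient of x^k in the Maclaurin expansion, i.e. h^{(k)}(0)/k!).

L = (-144 - 72·x)·Dx^2 + (-6 - 216·x - 144·x^2)·Dx^3 + (7 + 13·x - 36·x^2 - 36·x^3)·Dx^4  (order 4).
h: a_k = 0, -3, -3/2, -11/2, -15/4, -273/20, -79/10, -627/14, -501/56, -4235/24, …
ICs: h(0) = 0, h′(0) = -3, h′′(0) = -3, h′′′(0) = -33.

f: a_k = 0, 3, -9/2, 9, -81/4, 243/5, -243/2, 2187/7, -6561/8, 2187, …
g: a_k = -3, -6, -12, -24, -48, -96, -192, -384, -768, -1536, …
Weyl lclm of L_f,L_g ⇒ L₀ (ord ≤ 3).
∫: right-multiply L₀ by Dx.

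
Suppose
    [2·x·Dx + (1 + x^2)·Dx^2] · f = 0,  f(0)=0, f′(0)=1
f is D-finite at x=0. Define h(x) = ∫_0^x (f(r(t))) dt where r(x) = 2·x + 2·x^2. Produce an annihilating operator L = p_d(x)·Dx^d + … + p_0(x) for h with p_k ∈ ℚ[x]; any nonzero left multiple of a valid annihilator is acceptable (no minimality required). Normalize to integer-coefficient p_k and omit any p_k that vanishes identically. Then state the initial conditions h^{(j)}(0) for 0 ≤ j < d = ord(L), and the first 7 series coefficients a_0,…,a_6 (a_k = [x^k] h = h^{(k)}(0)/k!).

f: a_k = 0, 1, 0, -1/3, 0, 1/5, 0, …
Change of var in L_f (x↦r) gives L₀.
∫: right-multiply L₀ by Dx.
L = (-2 + 8·x + 32·x^2 + 48·x^3 + 24·x^4)·Dx^2 + (1 + 2·x + 4·x^2 + 16·x^3 + 20·x^4 + 8·x^5)·Dx^3  (order 3).
h: a_k = 0, 0, 1, 2/3, -2/3, -8/5, -4/15, …
ICs: h(0) = 0, h′(0) = 0, h′′(0) = 2.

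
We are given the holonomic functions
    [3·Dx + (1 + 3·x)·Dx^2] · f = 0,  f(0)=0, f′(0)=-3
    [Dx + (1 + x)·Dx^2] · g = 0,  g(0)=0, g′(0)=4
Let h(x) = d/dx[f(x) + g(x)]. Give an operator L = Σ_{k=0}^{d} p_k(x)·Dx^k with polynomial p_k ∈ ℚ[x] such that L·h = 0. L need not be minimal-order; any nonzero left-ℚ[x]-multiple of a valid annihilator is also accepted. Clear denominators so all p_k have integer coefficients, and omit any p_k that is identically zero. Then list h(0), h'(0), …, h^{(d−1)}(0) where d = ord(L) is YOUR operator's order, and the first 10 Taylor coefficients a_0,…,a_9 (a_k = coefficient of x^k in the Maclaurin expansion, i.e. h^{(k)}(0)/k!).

L = 6 + (8 + 12·x)·Dx + (1 + 4·x + 3·x^2)·Dx^2  (order 2).
h: a_k = 1, 5, -23, 77, -239, 725, -2183, 6557, -19679, 59045, …
ICs: h(0) = 1, h′(0) = 5.

f: a_k = 0, -3, 9/2, -9, 81/4, -243/5, 243/2, -2187/7, 6561/8, -2187, …
g: a_k = 0, 4, -2, 4/3, -1, 4/5, -2/3, 4/7, -1/2, 4/9, …
Sum ⇒ L₀ = lclm(L_f,L_g) in ℚ(x)⟨Dx⟩.
Differentiate: ansatz ord ≤ ord L₀ ⇒ L.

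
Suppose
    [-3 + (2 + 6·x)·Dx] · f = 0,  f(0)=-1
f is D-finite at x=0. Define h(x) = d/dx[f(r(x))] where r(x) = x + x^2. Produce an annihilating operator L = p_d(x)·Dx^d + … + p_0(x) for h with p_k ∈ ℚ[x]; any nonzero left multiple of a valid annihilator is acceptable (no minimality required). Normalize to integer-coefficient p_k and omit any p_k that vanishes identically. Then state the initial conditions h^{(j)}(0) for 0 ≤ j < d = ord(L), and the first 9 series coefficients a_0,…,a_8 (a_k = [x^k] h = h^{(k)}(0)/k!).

L = 1 + (-2 - 10·x - 18·x^2 - 12·x^3)·Dx  (order 1).
h: a_k = -3/2, -3/4, 27/16, -99/32, 1215/256, -2997/512, 9639/2048, 6237/4096, -1073817/65536, …
ICs: h(0) = -3/2.

f: a_k = -1, -3/2, 9/8, -27/16, 405/128, -1701/256, 15309/1024, -72171/2048, 2814669/32768, …
f∘r: x↦r, Dx↦Dx/r' in L_f ⇒ L₀.
Differentiate: ansatz ord ≤ ord L₀ ⇒ L.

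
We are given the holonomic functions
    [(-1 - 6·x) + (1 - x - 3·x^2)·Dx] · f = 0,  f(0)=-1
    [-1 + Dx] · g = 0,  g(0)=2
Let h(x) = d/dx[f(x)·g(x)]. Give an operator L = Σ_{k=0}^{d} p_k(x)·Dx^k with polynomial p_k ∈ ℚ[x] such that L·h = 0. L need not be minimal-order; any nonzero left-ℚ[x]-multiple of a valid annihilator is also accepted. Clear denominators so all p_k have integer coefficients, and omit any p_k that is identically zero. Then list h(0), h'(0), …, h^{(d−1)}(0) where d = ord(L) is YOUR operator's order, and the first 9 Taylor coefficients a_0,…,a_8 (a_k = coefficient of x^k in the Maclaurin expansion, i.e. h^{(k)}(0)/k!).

L = (11 + 26·x + 31·x^2 - 30·x^3 + 9·x^4) + (-2 - 3·x + 14·x^2 + 12·x^3 - 9·x^4)·Dx  (order 1).
h: a_k = -4, -22, -70, -677/3, -3793/6, -106447/60, -850483/180, -6298165/504, -325413041/10080, …
ICs: h(0) = -4.

f: a_k = -1, -1, -4, -7, -19, -40, -97, -217, -508, …
g: a_k = 2, 2, 1, 1/3, 1/12, 1/60, 1/360, 1/2520, 1/20160, …
f·g: L₀ = L_f ⊗_s L_g, ord ≤ 1·1.
Derive L from L₀ (diff closure).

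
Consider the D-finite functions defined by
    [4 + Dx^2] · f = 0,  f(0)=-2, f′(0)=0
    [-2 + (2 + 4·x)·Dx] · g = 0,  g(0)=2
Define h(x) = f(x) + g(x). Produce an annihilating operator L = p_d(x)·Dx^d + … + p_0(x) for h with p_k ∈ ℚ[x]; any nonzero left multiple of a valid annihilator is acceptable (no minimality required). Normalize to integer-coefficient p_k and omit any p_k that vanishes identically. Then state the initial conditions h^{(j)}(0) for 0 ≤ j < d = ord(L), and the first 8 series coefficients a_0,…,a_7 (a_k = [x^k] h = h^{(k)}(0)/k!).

f: a_k = -2, 0, 4, 0, -4/3, 0, 8/45, 0, …
g: a_k = 2, 2, -1, 1, -5/4, 7/4, -21/8, 33/8, …
L₀ := lclm(L_f,L_g); ord L₀ ≤ 2+1.
L = (-28 - 64·x - 64·x^2) + (12 + 88·x + 192·x^2 + 128·x^3)·Dx + (-7 - 16·x - 16·x^2)·Dx^2 + (3 + 22·x + 48·x^2 + 32·x^3)·Dx^3  (order 3).
h: a_k = 0, 2, 3, 1, -31/12, 7/4, -881/360, 33/8, …
ICs: h(0) = 0, h′(0) = 2, h′′(0) = 6.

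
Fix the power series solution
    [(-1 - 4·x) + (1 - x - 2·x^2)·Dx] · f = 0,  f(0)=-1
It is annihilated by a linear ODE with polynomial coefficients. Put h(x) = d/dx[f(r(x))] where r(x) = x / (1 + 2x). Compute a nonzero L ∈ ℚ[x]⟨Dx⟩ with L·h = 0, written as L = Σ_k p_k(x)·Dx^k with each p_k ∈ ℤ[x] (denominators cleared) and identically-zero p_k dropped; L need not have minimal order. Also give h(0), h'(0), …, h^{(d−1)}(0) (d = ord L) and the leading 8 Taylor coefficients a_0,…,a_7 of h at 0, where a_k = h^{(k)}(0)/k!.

L = 2 + (-1 - 11·x - 36·x^2 - 36·x^3)·Dx  (order 1).
h: a_k = -1, -2, 9, -36, 135, -486, 1701, -5832, …
ICs: h(0) = -1.

f: a_k = -1, -1, -3, -5, -11, -21, -43, -85, …
L₀ from L_f via x↦r, Dx↦r'^{-1}Dx.
h=h₀': d/dx-closure on L₀ ⇒ L.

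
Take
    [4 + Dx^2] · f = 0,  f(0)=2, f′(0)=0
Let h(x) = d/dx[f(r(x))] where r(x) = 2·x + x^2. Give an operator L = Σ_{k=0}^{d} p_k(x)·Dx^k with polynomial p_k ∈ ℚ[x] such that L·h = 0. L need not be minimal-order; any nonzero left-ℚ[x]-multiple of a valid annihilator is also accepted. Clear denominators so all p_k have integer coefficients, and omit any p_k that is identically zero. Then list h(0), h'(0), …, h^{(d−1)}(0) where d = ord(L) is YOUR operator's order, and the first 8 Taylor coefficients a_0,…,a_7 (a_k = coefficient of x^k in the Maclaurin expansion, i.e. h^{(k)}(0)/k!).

L = (19 + 64·x + 96·x^2 + 64·x^3 + 16·x^4) + (-3 - 3·x)·Dx + (1 + 2·x + x^2)·Dx^2  (order 2).
h: a_k = 0, -32, -48, 208/3, 640/3, 1856/15, -2464/15, -95968/315, …
ICs: h(0) = 0, h′(0) = -32.

f: a_k = 2, 0, -4, 0, 4/3, 0, -8/45, 0, …
Change of var in L_f (x↦r) gives L₀.
h=h₀': d/dx-closure on L₀ ⇒ L.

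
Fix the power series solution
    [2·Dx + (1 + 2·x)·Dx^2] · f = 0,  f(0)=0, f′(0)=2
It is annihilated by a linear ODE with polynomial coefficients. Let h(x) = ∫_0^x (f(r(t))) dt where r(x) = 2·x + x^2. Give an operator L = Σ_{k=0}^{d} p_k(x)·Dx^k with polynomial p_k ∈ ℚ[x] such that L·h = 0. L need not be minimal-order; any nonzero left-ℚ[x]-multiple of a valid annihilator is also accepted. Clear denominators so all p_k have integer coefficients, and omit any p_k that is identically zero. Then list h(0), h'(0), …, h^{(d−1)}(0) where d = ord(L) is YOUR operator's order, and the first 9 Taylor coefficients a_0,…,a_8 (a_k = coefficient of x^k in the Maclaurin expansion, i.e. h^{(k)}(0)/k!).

L = (3 + 4·x + 2·x^2)·Dx^2 + (1 + 5·x + 6·x^2 + 2·x^3)·Dx^3  (order 3).
h: a_k = 0, 0, 2, -2, 10/3, -34/5, 232/15, -264/7, 676/7, …
ICs: h(0) = 0, h′(0) = 0, h′′(0) = 4.

f: a_k = 0, 2, -2, 8/3, -4, 32/5, -32/3, 128/7, -32, …
Change of var in L_f (x↦r) gives L₀.
∫: right-multiply L₀ by Dx.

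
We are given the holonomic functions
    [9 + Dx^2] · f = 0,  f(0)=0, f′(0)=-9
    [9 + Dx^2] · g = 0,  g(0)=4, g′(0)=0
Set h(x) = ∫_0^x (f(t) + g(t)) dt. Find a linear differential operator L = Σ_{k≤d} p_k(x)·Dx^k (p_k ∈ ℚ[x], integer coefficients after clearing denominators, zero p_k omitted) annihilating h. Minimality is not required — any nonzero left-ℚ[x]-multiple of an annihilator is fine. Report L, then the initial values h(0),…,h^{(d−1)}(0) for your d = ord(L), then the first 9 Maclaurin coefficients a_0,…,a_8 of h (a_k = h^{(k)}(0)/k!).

L = 9·Dx + Dx^3  (order 3).
h: a_k = 0, 4, -9/2, -6, 27/8, 27/10, -81/80, -81/140, 729/4480, …
ICs: h(0) = 0, h′(0) = 4, h′′(0) = -9.

f: a_k = 0, -9, 0, 27/2, 0, -243/40, 0, 729/560, 0, …
g: a_k = 4, 0, -18, 0, 27/2, 0, -81/20, 0, 729/1120, …
Weyl lclm of L_f,L_g ⇒ L₀ (ord ≤ 4).
Integrate: L := L₀·Dx.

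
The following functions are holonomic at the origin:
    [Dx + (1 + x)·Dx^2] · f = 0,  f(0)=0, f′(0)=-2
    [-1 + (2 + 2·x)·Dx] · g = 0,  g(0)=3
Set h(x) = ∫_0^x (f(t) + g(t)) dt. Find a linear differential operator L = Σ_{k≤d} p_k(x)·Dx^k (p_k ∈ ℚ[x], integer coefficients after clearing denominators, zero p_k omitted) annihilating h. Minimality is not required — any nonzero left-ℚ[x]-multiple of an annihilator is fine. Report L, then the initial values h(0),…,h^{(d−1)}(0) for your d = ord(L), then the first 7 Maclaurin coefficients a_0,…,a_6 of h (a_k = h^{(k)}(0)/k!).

f: a_k = 0, -2, 1, -2/3, 1/2, -2/5, 1/3, …
g: a_k = 3, 3/2, -3/8, 3/16, -15/128, 21/256, -63/1024, …
Weyl lclm of L_f,L_g ⇒ L₀ (ord ≤ 3).
∫: right-multiply L₀ by Dx.
L = Dx^2 + (5 + 5·x)·Dx^3 + (2 + 4·x + 2·x^2)·Dx^4  (order 4).
h: a_k = 0, 3, -1/4, 5/24, -23/192, 49/640, -407/7680, …
ICs: h(0) = 0, h′(0) = 3, h′′(0) = -1/2, h′′′(0) = 5/4.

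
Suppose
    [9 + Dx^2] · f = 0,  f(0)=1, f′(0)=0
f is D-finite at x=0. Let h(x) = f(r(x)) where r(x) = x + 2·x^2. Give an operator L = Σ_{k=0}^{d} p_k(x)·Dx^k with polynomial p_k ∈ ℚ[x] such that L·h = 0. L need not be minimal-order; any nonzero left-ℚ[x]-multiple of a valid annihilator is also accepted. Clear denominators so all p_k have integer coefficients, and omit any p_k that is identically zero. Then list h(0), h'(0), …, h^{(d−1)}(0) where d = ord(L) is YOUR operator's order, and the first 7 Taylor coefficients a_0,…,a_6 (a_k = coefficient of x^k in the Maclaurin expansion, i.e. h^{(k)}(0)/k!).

L = (9 + 108·x + 432·x^2 + 576·x^3) - 4·Dx + (1 + 4·x)·Dx^2  (order 2).
h: a_k = 1, 0, -9/2, -18, -117/8, 27, 6399/80, …
ICs: h(0) = 1, h′(0) = 0.

f: a_k = 1, 0, -9/2, 0, 27/8, 0, -81/80, …
Substitute x→r, Dx→(1/r')Dx; clear ⇒ L₀.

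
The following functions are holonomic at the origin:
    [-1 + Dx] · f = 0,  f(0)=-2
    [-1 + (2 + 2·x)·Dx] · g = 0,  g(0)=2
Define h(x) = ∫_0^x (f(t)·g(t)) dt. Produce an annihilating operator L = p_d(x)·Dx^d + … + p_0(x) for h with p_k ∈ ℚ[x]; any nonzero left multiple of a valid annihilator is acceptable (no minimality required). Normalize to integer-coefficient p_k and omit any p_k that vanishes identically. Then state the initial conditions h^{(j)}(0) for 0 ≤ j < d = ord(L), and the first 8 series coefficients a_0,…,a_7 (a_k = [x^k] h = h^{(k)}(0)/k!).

f: a_k = -2, -2, -1, -1/3, -1/12, -1/60, -1/360, -1/2520, …
g: a_k = 2, 1, -1/4, 1/8, -5/64, 7/128, -21/512, 33/1024, …
Product ⇒ symmetric product L₀, ord ≤ 1.
h=∫h₀ ⇒ L = L₀·Dx.
L = (-3 - 2·x)·Dx + (2 + 2·x)·Dx^2  (order 2).
h: a_k = 0, -4, -3, -7/6, -17/48, -11/160, -107/5760, 89/80640, …
ICs: h(0) = 0, h′(0) = -4.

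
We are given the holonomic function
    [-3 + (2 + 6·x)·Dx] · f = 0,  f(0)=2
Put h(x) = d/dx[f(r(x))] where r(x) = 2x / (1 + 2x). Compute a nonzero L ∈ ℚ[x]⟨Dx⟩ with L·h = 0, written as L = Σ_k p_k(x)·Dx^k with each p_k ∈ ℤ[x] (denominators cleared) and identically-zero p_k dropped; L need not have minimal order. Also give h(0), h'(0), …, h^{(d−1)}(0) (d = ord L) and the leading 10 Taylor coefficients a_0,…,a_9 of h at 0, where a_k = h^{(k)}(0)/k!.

L = (-7 - 32·x) + (-1 - 10·x - 16·x^2)·Dx  (order 1).
h: a_k = 6, -42, 261, -1677, 45345/4, -318915/4, 4608345/8, -33903165/8, 2020675545/64, -15193591815/64, …
ICs: h(0) = 6.

f: a_k = 2, 3, -9/4, 27/8, -405/64, 1701/128, -15309/512, 72171/1024, -2814669/16384, 14073345/32768, …
h₀=f(r): pull back L_f along r ⇒ L₀.
Derive L from L₀ (diff closure).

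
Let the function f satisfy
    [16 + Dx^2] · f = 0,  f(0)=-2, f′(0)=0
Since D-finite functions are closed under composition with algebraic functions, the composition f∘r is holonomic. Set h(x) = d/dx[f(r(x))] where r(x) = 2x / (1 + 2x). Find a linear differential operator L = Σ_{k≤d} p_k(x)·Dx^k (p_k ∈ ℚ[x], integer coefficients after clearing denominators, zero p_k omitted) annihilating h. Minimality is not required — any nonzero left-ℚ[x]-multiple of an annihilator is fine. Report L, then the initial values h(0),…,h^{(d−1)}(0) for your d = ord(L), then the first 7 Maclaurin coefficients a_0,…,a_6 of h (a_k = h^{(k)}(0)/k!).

f: a_k = -2, 0, 16, 0, -64/3, 0, 512/45, …
Substitute x→r, Dx→(1/r')Dx; clear ⇒ L₀.
h=h₀': d/dx-closure on L₀ ⇒ L.
L = (88 + 96·x + 96·x^2) + (12 + 72·x + 144·x^2 + 96·x^3)·Dx + (1 + 8·x + 24·x^2 + 32·x^3 + 16·x^4)·Dx^2  (order 2).
h: a_k = 0, 128, -768, 5120/3, 10240/3, -702464/15, 1175552/5, …
ICs: h(0) = 0, h′(0) = 128.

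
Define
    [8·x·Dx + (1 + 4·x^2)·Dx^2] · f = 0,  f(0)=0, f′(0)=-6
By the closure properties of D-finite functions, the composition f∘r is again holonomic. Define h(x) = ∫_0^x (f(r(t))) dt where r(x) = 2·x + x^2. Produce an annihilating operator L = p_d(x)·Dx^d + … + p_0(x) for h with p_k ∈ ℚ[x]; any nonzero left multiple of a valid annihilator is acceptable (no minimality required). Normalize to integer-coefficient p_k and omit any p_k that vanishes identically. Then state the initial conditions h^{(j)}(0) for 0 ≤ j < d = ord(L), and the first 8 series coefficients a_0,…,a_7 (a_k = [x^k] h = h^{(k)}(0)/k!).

L = (-1 + 32·x + 64·x^2 + 48·x^3 + 12·x^4)·Dx^2 + (1 + x + 16·x^2 + 32·x^3 + 20·x^4 + 4·x^5)·Dx^3  (order 3).
h: a_k = 0, 0, -6, -2, 16, 96/5, -472/5, -1528/7, …
ICs: h(0) = 0, h′(0) = 0, h′′(0) = -12.

f: a_k = 0, -6, 0, 8, 0, -96/5, 0, 384/7, …
Substitute x→r, Dx→(1/r')Dx; clear ⇒ L₀.
h=∫₀ˣh₀: take L = L₀·Dx.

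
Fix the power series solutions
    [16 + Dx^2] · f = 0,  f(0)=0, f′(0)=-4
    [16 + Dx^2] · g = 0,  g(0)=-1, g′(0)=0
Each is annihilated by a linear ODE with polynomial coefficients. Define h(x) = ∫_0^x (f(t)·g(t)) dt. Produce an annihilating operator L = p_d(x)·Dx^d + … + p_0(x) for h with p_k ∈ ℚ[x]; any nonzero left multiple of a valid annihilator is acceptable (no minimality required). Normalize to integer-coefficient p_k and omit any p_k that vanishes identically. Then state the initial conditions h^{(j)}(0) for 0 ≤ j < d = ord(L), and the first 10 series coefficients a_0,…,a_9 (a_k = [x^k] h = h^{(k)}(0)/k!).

L = 64·Dx^2 + Dx^4  (order 4).
h: a_k = 0, 0, 2, 0, -32/3, 0, 1024/45, 0, -8192/315, 0, …
ICs: h(0) = 0, h′(0) = 0, h′′(0) = 4, h′′′(0) = 0.

f: a_k = 0, -4, 0, 32/3, 0, -128/15, 0, 1024/315, 0, -2048/2835, …
g: a_k = -1, 0, 8, 0, -32/3, 0, 256/45, 0, -512/315, 0, …
Product ⇒ symmetric product L₀, ord ≤ 4.
h=∫₀ˣh₀: take L = L₀·Dx.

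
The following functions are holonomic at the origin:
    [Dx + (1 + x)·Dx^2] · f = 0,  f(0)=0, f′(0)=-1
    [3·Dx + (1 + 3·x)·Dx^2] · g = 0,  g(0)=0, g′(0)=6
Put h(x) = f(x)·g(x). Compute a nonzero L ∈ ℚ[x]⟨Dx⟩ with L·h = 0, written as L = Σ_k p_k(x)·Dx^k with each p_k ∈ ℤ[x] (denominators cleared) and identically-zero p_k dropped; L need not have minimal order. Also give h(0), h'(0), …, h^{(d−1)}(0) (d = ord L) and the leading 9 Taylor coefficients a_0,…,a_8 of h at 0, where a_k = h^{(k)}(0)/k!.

L = (30 + 72·x + 54·x^2)·Dx + (76 + 354·x + 540·x^2 + 270·x^3)·Dx^2 + (29 + 200·x + 486·x^2 + 504·x^3 + 189·x^4)·Dx^3 + (2 + 19·x + 68·x^2 + 114·x^3 + 90·x^4 + 27·x^5)·Dx^4  (order 4).
h: a_k = 0, 0, -6, 12, -49/2, 54, -1269/10, 1562/5, -44511/56, …
ICs: h(0) = 0, h′(0) = 0, h′′(0) = -12, h′′′(0) = 72.

f: a_k = 0, -1, 1/2, -1/3, 1/4, -1/5, 1/6, -1/7, 1/8, …
g: a_k = 0, 6, -9, 18, -81/2, 486/5, -243, 4374/7, -6561/4, …
Product ⇒ symmetric product L₀, ord ≤ 4.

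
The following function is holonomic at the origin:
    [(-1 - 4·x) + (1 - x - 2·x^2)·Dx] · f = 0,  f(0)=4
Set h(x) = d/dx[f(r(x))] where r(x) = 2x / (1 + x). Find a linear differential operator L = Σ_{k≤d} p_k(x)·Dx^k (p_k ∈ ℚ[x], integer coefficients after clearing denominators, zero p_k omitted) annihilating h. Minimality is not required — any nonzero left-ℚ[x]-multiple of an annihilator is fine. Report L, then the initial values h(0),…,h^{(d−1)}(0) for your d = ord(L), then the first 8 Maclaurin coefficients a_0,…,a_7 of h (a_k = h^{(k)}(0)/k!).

L = (10 + 54·x + 270·x^2 + 162·x^3) + (-1 - 10·x + 90·x^3 + 81·x^4)·Dx  (order 1).
h: a_k = 8, 80, 216, 1440, 3240, 19440, 40824, 233280, …
ICs: h(0) = 8.

f: a_k = 4, 4, 12, 20, 44, 84, 172, 340, …
h₀=f(r): pull back L_f along r ⇒ L₀.
Derive L from L₀ (diff closure).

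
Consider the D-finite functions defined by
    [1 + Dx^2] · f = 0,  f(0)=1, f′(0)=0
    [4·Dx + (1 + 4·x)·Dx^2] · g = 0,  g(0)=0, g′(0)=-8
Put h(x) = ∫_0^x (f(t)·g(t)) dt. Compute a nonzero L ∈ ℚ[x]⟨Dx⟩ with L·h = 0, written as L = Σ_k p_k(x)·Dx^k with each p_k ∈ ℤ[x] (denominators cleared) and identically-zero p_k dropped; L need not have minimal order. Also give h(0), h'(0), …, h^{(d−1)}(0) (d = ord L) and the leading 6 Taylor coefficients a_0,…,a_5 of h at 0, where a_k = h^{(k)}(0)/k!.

f: a_k = 1, 0, -1/2, 0, 1/24, 0, …
g: a_k = 0, -8, 16, -128/3, 128, -2048/5, …
Product ⇒ symmetric product L₀, ord ≤ 4.
h=∫h₀ ⇒ L = L₀·Dx.
L = (-147 - 144·x - 224·x^2 + 256·x^3 + 256·x^4)·Dx + (-56 - 160·x + 384·x^2 + 512·x^3)·Dx^2 + (-150 - 160·x - 192·x^2 + 512·x^3 + 512·x^4)·Dx^3 + (-56 - 160·x + 384·x^2 + 512·x^3)·Dx^4 + (-3 - 16·x + 32·x^2 + 256·x^3 + 256·x^4)·Dx^5  (order 5).
h: a_k = 0, 0, -4, 16/3, -29/3, 24, …
ICs: h(0) = 0, h′(0) = 0, h′′(0) = -8, h′′′(0) = 32, h′′′′(0) = -232.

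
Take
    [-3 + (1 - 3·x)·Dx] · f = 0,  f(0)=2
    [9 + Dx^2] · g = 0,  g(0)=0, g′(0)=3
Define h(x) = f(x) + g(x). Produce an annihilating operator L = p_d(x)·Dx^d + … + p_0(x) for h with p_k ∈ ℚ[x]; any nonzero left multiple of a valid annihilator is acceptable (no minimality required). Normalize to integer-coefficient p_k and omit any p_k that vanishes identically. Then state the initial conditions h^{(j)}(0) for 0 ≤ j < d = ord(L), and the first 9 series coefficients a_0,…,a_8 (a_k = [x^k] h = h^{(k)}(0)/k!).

f: a_k = 2, 6, 18, 54, 162, 486, 1458, 4374, 13122, …
g: a_k = 0, 3, 0, -9/2, 0, 81/40, 0, -243/560, 0, …
Sum ⇒ L₀ = lclm(L_f,L_g) in ℚ(x)⟨Dx⟩.
L = (63 - 54·x + 81·x^2) + (-9 + 45·x - 81·x^2 + 81·x^3)·Dx + (7 - 6·x + 9·x^2)·Dx^2 + (-1 + 5·x - 9·x^2 + 9·x^3)·Dx^3  (order 3).
h: a_k = 2, 9, 18, 99/2, 162, 19521/40, 1458, 2449197/560, 13122, …
ICs: h(0) = 2, h′(0) = 9, h′′(0) = 36.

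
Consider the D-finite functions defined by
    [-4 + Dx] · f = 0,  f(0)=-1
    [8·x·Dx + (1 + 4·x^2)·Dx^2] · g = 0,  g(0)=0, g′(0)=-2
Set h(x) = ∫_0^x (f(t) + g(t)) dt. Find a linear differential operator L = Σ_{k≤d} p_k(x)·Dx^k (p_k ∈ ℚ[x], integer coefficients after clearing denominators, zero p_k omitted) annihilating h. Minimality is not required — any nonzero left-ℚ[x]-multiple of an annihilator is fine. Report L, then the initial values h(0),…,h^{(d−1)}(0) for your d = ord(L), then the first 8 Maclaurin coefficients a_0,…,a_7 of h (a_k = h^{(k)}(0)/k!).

L = (8 - 32·x - 96·x^2 - 128·x^3)·Dx^2 + (-6 - 8·x^2 - 64·x^4)·Dx^3 + (1 + 2·x + 8·x^2 + 8·x^3 + 16·x^4)·Dx^4  (order 4).
h: a_k = 0, -1, -3, -8/3, -2, -32/15, -112/45, -256/315, …
ICs: h(0) = 0, h′(0) = -1, h′′(0) = -6, h′′′(0) = -16.

f: a_k = -1, -4, -8, -32/3, -32/3, -128/15, -256/45, -1024/315, …
g: a_k = 0, -2, 0, 8/3, 0, -32/5, 0, 128/7, …
h₀=f+g: left-lcm gives L₀, ord ≤ 3.
Integrate: L := L₀·Dx.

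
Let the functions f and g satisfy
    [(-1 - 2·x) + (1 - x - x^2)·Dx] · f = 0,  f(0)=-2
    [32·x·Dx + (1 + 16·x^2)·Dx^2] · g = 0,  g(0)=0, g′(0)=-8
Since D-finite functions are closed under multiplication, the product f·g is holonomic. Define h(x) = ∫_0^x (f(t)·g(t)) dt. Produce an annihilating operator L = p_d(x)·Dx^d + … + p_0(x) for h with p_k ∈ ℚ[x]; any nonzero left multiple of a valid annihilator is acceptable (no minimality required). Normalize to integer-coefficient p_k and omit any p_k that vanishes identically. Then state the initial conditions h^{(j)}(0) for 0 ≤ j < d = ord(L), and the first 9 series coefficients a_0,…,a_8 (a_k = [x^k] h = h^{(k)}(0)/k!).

L = (2 + 32·x + 96·x^2)·Dx + (2 - 28·x + 64·x^2 + 96·x^3)·Dx^2 + (-1 + x - 15·x^2 + 16·x^3 + 16·x^4)·Dx^3  (order 3).
h: a_k = 0, 0, 8, 16/3, -40/3, -112/15, 5464/45, 3456/35, -104246/105, …
ICs: h(0) = 0, h′(0) = 0, h′′(0) = 16.

f: a_k = -2, -2, -4, -6, -10, -16, -26, -42, -68, …
g: a_k = 0, -8, 0, 128/3, 0, -2048/5, 0, 32768/7, 0, …
f·g: L₀ = L_f ⊗_s L_g, ord ≤ 1·2.
h=∫₀ˣh₀: take L = L₀·Dx.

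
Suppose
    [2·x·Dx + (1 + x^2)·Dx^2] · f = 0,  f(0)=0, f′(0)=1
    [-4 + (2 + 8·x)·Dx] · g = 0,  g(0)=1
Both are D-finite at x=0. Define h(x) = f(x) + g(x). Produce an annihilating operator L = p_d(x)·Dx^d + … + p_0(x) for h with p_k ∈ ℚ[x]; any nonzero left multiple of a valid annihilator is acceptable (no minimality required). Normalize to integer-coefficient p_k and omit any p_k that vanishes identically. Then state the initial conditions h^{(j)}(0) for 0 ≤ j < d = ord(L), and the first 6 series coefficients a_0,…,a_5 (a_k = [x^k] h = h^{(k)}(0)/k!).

L = (-4 - 40·x + 12·x^2 + 24·x^3)·Dx + (-14 - 16·x - 50·x^2 + 48·x^3 + 84·x^4)·Dx^2 + (-2 - 6·x + 12·x^2 + 18·x^3 + 14·x^4 + 24·x^5)·Dx^3  (order 3).
h: a_k = 1, 3, -2, 11/3, -10, 141/5, …
ICs: h(0) = 1, h′(0) = 3, h′′(0) = -4.

f: a_k = 0, 1, 0, -1/3, 0, 1/5, …
g: a_k = 1, 2, -2, 4, -10, 28, …
f+g: L₀ = lclm(L_f,L_g), ord ≤ 2+1.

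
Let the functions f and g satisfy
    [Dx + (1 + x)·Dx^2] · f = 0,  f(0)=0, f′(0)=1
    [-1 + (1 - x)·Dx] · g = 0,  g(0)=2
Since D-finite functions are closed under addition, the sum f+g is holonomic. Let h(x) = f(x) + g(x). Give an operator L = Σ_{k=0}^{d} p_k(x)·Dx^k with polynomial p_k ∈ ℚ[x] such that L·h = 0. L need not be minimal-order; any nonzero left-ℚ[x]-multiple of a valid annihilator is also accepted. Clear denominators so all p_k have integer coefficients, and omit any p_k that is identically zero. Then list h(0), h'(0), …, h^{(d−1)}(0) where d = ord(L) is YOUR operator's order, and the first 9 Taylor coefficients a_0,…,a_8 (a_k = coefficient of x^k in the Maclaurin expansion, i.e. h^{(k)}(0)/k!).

f: a_k = 0, 1, -1/2, 1/3, -1/4, 1/5, -1/6, 1/7, -1/8, …
g: a_k = 2, 2, 2, 2, 2, 2, 2, 2, 2, …
L₀ := lclm(L_f,L_g); ord L₀ ≤ 2+1.
L = (-10 - 2·x)·Dx + (-4 - 16·x - 4·x^2)·Dx^2 + (3 + x - 3·x^2 - x^3)·Dx^3  (order 3).
h: a_k = 2, 3, 3/2, 7/3, 7/4, 11/5, 11/6, 15/7, 15/8, …
ICs: h(0) = 2, h′(0) = 3, h′′(0) = 3.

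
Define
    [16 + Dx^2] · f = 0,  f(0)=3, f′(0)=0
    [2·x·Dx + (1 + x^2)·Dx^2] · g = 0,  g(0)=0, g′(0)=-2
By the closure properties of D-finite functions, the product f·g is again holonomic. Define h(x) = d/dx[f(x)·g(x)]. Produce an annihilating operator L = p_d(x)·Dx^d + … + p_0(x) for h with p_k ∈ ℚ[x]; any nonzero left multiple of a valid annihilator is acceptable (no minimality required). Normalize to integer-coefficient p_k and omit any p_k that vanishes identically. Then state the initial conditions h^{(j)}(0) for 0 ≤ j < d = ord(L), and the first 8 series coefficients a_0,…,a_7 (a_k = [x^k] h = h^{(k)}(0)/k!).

L = (32960 + 157056·x^2 + 319424·x^4 + 359424·x^6 + 242688·x^8 + 94208·x^10 + 16384·x^12) + (6752·x + 28736·x^3 + 49120·x^5 + 43520·x^7 + 20480·x^9 + 4096·x^11)·Dx + (3420 + 17320·x^2 + 37356·x^4 + 44272·x^6 + 30848·x^8 + 12032·x^10 + 2048·x^12)·Dx^2 + (422·x + 1796·x^3 + 3070·x^5 + 2720·x^7 + 1280·x^9 + 256·x^11)·Dx^3 + (85 + 469·x^2 + 1087·x^4 + 1363·x^6 + 980·x^8 + 384·x^10 + 64·x^12)·Dx^4  (order 4).
h: a_k = -6, 0, 150, 0, -406, 0, 6922/15, 0, …
ICs: h(0) = -6, h′(0) = 0, h′′(0) = 300, h′′′(0) = 0.

f: a_k = 3, 0, -24, 0, 32, 0, -256/15, 0, …
g: a_k = 0, -2, 0, 2/3, 0, -2/5, 0, 2/7, …
L₀ := L_f ⊗_s L_g (sym. prod.), ord ≤ 4.
Derive L from L₀ (diff closure).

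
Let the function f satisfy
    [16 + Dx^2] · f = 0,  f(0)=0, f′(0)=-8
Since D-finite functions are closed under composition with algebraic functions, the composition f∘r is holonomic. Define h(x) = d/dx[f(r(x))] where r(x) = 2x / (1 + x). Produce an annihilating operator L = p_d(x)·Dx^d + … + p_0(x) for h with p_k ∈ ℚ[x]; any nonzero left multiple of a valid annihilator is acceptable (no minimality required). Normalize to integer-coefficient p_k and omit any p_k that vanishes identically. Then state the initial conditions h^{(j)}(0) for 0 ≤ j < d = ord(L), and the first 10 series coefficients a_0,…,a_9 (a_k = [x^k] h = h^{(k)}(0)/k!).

L = (70 + 12·x + 6·x^2) + (6 + 18·x + 18·x^2 + 6·x^3)·Dx + (1 + 4·x + 6·x^2 + 4·x^3 + x^4)·Dx^2  (order 2).
h: a_k = -16, 32, 464, -1984, 6928/3, 6240, -1516976/45, 3499648/45, -30914864/315, -354464/63, …
ICs: h(0) = -16, h′(0) = 32.

f: a_k = 0, -8, 0, 64/3, 0, -256/15, 0, 2048/315, 0, -4096/2835, …
h₀=f(r): pull back L_f along r ⇒ L₀.
Derive L from L₀ (diff closure).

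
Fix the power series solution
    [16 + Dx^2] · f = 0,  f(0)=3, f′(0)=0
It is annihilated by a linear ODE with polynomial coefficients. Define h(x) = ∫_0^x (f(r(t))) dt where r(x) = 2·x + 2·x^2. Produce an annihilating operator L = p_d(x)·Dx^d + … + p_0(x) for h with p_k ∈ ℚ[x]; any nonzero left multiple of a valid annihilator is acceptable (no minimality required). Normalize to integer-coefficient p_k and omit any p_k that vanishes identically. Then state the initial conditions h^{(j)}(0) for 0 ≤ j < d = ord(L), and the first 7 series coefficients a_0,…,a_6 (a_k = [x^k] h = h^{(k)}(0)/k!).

f: a_k = 3, 0, -24, 0, 32, 0, -256/15, …
Substitute x→r, Dx→(1/r')Dx; clear ⇒ L₀.
∫: right-multiply L₀ by Dx.
L = (64 + 384·x + 768·x^2 + 512·x^3)·Dx - 2·Dx^2 + (1 + 2·x)·Dx^3  (order 3).
h: a_k = 0, 3, 0, -32, -48, 416/5, 1024/3, …
ICs: h(0) = 0, h′(0) = 3, h′′(0) = 0.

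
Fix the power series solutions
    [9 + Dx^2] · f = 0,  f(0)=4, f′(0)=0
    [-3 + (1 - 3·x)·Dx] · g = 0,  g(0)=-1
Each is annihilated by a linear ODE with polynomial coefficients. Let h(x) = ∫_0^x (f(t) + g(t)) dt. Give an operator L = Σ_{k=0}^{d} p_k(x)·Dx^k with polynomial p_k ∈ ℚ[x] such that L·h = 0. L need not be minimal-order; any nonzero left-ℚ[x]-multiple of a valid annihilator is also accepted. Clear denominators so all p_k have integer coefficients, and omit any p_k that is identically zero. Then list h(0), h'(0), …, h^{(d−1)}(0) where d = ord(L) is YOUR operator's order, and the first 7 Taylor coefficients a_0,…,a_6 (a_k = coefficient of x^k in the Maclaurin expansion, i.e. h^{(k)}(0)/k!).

L = (-63 + 54·x - 81·x^2)·Dx + (9 - 45·x + 81·x^2 - 81·x^3)·Dx^2 + (-7 + 6·x - 9·x^2)·Dx^3 + (1 - 5·x + 9·x^2 - 9·x^3)·Dx^4  (order 4).
h: a_k = 0, 3, -3/2, -9, -27/4, -27/2, -81/2, …
ICs: h(0) = 0, h′(0) = 3, h′′(0) = -3, h′′′(0) = -54.

f: a_k = 4, 0, -18, 0, 27/2, 0, -81/20, …
g: a_k = -1, -3, -9, -27, -81, -243, -729, …
L₀ := lclm(L_f,L_g); ord L₀ ≤ 2+1.
h=∫h₀ ⇒ L = L₀·Dx.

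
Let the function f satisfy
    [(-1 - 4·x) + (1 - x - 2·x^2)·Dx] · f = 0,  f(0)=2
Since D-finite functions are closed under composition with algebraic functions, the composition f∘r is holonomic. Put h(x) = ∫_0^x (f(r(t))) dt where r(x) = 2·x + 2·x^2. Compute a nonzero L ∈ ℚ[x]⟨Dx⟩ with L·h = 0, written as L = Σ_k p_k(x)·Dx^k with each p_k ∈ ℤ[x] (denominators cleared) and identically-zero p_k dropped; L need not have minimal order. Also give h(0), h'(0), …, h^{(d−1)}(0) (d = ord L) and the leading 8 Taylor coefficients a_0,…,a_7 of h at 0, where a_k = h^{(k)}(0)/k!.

f: a_k = 2, 2, 6, 10, 22, 42, 86, 170, …
h₀=f(r): pull back L_f along r ⇒ L₀.
∫: right-multiply L₀ by Dx.
L = (2 + 20·x + 48·x^2 + 32·x^3)·Dx + (-1 + 2·x + 10·x^2 + 16·x^3 + 8·x^4)·Dx^2  (order 2).
h: a_k = 0, 2, 2, 28/3, 32, 616/5, 1496/3, 14416/7, …
ICs: h(0) = 0, h′(0) = 2.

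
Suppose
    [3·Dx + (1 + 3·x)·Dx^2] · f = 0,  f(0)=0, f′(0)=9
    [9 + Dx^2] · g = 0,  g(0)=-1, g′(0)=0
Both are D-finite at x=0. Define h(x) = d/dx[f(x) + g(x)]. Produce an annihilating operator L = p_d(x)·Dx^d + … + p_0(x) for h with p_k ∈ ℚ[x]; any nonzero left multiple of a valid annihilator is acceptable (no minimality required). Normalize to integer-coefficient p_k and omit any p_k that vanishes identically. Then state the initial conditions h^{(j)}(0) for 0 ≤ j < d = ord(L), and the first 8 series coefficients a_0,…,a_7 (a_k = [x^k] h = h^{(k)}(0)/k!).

f: a_k = 0, 9, -27/2, 27, -243/4, 729/5, -729/2, 6561/7, …
g: a_k = -1, 0, 9/2, 0, -27/8, 0, 81/80, 0, …
h₀=f+g: left-lcm gives L₀, ord ≤ 4.
h₀' ⇒ L via d/dx closure of L₀.
L = (63 + 54·x + 81·x^2) + (9 + 45·x + 81·x^2 + 81·x^3)·Dx + (7 + 6·x + 9·x^2)·Dx^2 + (1 + 5·x + 9·x^2 + 9·x^3)·Dx^3  (order 3).
h: a_k = 9, -18, 81, -513/2, 729, -87237/40, 6561, -11023209/560, …
ICs: h(0) = 9, h′(0) = -18, h′′(0) = 162.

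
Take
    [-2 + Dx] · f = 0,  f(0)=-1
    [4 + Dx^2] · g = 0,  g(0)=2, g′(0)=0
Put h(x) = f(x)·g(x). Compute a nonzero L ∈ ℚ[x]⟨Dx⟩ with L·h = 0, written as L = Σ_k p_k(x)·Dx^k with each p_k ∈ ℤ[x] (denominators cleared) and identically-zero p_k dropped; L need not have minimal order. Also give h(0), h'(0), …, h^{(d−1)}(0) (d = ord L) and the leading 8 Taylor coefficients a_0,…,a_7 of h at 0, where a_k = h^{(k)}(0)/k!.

f: a_k = -1, -2, -2, -4/3, -2/3, -4/15, -4/45, -8/315, …
g: a_k = 2, 0, -4, 0, 4/3, 0, -8/45, 0, …
h₀=f·g: eliminate ⇒ L₀, order ≤ 1·2.
L = 8 - 4·Dx + Dx^2  (order 2).
h: a_k = -2, -4, 0, 16/3, 16/3, 32/15, 0, -128/315, …
ICs: h(0) = -2, h′(0) = -4.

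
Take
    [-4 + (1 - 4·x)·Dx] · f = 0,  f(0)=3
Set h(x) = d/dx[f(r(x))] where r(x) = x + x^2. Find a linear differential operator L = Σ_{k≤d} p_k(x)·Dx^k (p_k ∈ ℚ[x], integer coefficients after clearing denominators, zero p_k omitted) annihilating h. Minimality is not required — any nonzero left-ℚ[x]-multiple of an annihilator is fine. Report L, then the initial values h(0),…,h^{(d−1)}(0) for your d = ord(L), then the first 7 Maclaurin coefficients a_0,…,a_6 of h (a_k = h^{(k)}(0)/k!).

L = (10 + 24·x + 24·x^2) + (-1 + 2·x + 12·x^2 + 8·x^3)·Dx  (order 1).
h: a_k = 12, 120, 864, 5568, 33600, 194688, 1096704, …
ICs: h(0) = 12.

f: a_k = 3, 12, 48, 192, 768, 3072, 12288, …
L₀ from L_f via x↦r, Dx↦r'^{-1}Dx.
Derive L from L₀ (diff closure).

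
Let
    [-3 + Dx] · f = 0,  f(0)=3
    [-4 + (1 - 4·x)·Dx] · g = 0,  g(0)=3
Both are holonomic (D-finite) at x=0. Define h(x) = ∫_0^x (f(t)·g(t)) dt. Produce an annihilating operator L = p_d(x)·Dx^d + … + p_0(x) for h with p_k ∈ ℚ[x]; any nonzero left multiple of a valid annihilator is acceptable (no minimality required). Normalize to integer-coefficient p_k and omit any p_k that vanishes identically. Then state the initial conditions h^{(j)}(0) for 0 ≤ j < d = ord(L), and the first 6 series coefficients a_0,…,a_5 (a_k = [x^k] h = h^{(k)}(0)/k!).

L = (7 - 12·x)·Dx + (-1 + 4·x)·Dx^2  (order 2).
h: a_k = 0, 9, 63/2, 195/2, 2421/8, 38979/40, …
ICs: h(0) = 0, h′(0) = 9.

f: a_k = 3, 9, 27/2, 27/2, 81/8, 243/40, …
g: a_k = 3, 12, 48, 192, 768, 3072, …
h₀=f·g: eliminate ⇒ L₀, order ≤ 1·1.
h=∫₀ˣh₀: take L = L₀·Dx.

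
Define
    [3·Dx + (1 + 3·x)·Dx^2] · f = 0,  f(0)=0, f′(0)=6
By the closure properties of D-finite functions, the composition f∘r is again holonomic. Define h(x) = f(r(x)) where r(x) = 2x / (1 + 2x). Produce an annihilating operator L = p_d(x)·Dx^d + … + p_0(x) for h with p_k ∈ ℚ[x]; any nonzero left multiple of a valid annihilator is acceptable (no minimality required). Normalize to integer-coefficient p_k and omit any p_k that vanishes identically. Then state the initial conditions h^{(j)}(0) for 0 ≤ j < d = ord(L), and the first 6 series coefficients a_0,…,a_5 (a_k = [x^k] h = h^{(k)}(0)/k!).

L = (10 + 32·x)·Dx + (1 + 10·x + 16·x^2)·Dx^2  (order 2).
h: a_k = 0, 12, -60, 336, -2040, 65472/5, …
ICs: h(0) = 0, h′(0) = 12.

f: a_k = 0, 6, -9, 18, -81/2, 486/5, …
f∘r: x↦r, Dx↦Dx/r' in L_f ⇒ L₀.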